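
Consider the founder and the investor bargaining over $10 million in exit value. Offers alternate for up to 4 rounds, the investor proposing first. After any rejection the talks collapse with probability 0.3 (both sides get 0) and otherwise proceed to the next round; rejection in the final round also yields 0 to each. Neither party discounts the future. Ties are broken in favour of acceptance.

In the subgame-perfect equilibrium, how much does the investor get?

4.47

Round 4 (the founder proposes): the investor will accept anything ≥ 0, so the founder offers 0 and keeps 10.
Round 3 (the investor proposes): rejecting gives the founder an expected 0.7 × 10 = 7; the investor offers that and keeps 3.
Round 2 (the founder proposes): rejecting gives the investor an expected 0.7 × 3 = 2.1, so the founder offers 2.1, keeping 7.9.
Round 1 (the investor proposes): rejecting gives the founder an expected 0.7 × 7.9 = 5.53; the investor offers that and keeps 4.47.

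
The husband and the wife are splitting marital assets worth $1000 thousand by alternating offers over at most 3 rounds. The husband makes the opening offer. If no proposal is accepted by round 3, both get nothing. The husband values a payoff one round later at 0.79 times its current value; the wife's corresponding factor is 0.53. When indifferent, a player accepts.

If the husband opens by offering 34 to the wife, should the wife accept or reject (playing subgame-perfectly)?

Reject

Round 3 (the husband proposes): the wife will accept anything ≥ 0, so the husband offers 0 and keeps 1000.
Round 2 (the wife proposes): the husband can get 1000 next round, worth 0.79 × 1000 = 790 now, so the wife offers 790, keeping 210.
So by rejecting in round 1, the wife gets 210 next round, worth 0.53 × 210 = 111.3 now.
Offer 34 < 111.3, so the wife rejects.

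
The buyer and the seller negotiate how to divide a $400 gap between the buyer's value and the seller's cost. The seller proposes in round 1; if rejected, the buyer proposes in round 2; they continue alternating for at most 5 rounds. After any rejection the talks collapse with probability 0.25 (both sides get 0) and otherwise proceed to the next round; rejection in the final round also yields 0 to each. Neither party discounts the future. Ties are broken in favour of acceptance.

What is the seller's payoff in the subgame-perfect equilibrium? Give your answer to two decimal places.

282.81

Round 5 (the seller proposes): the buyer will accept anything ≥ 0, so the seller offers 0 and keeps 400.
Round 4 (the buyer proposes): rejecting gives the seller an expected 0.75 × 400 = 300. The buyer offers 300 and keeps 400 − 300 = 100.
Round 3 (the seller proposes): rejecting gives the buyer an expected 0.75 × 100 = 75, so the seller offers 75, keeping 325.
Round 2 (the buyer proposes): rejecting gives the seller an expected 0.75 × 325 = 243.75, so the buyer offers 243.75, keeping 156.25.
Round 1 (the seller proposes): rejecting gives the buyer an expected 0.75 × 156.25 = 117.1875, so the seller offers 117.1875, keeping 282.8125.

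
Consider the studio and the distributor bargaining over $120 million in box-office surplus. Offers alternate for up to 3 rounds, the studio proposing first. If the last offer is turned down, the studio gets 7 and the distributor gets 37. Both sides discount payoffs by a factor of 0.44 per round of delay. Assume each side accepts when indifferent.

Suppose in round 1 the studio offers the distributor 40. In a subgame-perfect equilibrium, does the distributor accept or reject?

Accept

Round 3 (the studio proposes): the distributor gets 37 if talks fail, so the studio offers 37 and keeps 83.
Round 2 (the distributor proposes): the studio can get 83 next round, worth 0.44 × 83 = 36.52 now, so the distributor offers 36.52, keeping 83.48.
So by rejecting in round 1, the distributor gets 83.48 next round, worth 0.44 × 83.48 = 36.7312 now.
Offer 40 ≥ 36.7312, so the distributor accepts.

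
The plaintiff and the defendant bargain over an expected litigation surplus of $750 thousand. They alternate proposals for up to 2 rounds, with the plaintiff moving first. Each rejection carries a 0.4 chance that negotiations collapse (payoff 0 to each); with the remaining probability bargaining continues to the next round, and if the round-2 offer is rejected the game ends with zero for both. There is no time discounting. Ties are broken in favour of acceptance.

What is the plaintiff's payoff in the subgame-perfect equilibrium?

Round 2 (the defendant proposes): the plaintiff will accept anything ≥ 0, so the defendant offers 0 and keeps 750.
Round 1 (the plaintiff proposes): rejecting gives the defendant an expected 0.6 × 750 = 450. The plaintiff offers 450 and keeps 750 − 450 = 300.

300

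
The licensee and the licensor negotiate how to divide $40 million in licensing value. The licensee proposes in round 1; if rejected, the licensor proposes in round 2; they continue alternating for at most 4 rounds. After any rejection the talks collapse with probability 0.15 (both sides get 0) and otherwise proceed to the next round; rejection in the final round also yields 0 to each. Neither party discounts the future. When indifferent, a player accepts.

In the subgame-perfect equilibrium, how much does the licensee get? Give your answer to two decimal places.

Round 4 (the licensor proposes): rejection yields 0 for the licensee; the licensor offers 0 and keeps 40.
Round 3 (the licensee proposes): rejecting gives the licensor an expected 0.85 × 40 = 34, so the licensee offers 34, keeping 6.
Round 2 (the licensor proposes): rejecting gives the licensee an expected 0.85 × 6 = 5.1, so the licensor offers 5.1, keeping 34.9.
Round 1 (the licensee proposes): rejecting gives the licensor an expected 0.85 × 34.9 = 29.665, so the licensee offers 29.665, keeping 10.335.

10.34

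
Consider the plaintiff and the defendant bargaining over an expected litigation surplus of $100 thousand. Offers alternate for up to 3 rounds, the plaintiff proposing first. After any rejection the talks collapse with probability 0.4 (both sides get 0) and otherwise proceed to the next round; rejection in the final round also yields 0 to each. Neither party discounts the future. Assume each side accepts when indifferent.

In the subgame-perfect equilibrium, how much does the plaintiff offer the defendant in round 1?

24

By backward induction:
Round 3 (the plaintiff proposes): the defendant will accept anything ≥ 0, so the plaintiff offers 0 and keeps 100.
Round 2 (the defendant proposes): rejecting gives the plaintiff an expected 0.6 × 100 = 60; the defendant offers that and keeps 40.
Round 1 (the plaintiff proposes): rejecting gives the defendant an expected 0.6 × 40 = 24, so the plaintiff offers 24, keeping 76.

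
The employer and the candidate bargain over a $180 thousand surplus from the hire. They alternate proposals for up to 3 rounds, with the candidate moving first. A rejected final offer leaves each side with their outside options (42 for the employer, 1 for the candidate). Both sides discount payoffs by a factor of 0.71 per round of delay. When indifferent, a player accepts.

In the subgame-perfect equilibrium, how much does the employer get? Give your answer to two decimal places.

58.23

Round 3 (the candidate proposes): the employer gets 42 if talks fail, so the candidate offers 42 and keeps 138.
Round 2 (the employer proposes): the candidate can get 138 next round, worth 0.71 × 138 = 97.98 now, so the employer offers 97.98, keeping 82.02.
Round 1 (the candidate proposes): the employer can get 82.02 next round, worth 0.71 × 82.02 = 58.2342 now; the candidate offers that and keeps 121.7658.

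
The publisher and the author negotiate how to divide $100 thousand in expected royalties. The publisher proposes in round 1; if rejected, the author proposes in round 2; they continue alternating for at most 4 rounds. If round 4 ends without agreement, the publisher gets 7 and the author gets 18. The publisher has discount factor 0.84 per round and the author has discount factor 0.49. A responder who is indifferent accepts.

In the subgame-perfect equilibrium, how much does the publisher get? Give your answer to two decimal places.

Round 4 (the author proposes): the publisher gets 7 if talks fail, so the author offers 7 and keeps 93.
Round 3 (the publisher proposes): the author can get 93 next round, worth 0.49 × 93 = 45.57 now. The publisher offers 45.57 and keeps 100 − 45.57 = 54.43.
Round 2 (the author proposes): the publisher can get 54.43 next round, worth 0.84 × 54.43 = 45.7212 now; the author offers that and keeps 54.2788.
Round 1 (the publisher proposes): the author can get 54.2788 next round, worth 0.49 × 54.2788 = 26.596612 now; the publisher offers that and keeps 73.403388.

73.40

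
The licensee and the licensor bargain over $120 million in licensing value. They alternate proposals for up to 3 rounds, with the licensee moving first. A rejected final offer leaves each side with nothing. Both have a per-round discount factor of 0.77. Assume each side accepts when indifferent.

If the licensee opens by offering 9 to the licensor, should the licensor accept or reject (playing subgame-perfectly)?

Round 3 (the licensee proposes): the licensor will accept anything ≥ 0, so the licensee offers 0 and keeps 120.
Round 2 (the licensor proposes): the licensee can get 120 next round, worth 0.77 × 120 = 92.4 now; the licensor offers that and keeps 27.6.
So by rejecting in round 1, the licensor gets 27.6 next round, worth 0.77 × 27.6 = 21.252 now.
Offer 9 < 21.252, so the licensor rejects.

Reject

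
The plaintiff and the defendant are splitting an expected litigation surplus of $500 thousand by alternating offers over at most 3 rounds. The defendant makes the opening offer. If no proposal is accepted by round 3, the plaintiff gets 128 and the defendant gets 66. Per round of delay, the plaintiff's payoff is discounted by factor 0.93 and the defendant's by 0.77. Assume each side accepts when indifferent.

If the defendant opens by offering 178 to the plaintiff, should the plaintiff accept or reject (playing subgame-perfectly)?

Round 3 (the defendant proposes): the plaintiff gets 128 if talks fail, so the defendant offers 128 and keeps 372.
Round 2 (the plaintiff proposes): the defendant can get 372 next round, worth 0.77 × 372 = 286.44 now. The plaintiff offers 286.44 and keeps 500 − 286.44 = 213.56.
So by rejecting in round 1, the plaintiff gets 213.56 next round, worth 0.93 × 213.56 = 198.6108 now.
Offer 178 < 198.6108, so the plaintiff rejects.

Reject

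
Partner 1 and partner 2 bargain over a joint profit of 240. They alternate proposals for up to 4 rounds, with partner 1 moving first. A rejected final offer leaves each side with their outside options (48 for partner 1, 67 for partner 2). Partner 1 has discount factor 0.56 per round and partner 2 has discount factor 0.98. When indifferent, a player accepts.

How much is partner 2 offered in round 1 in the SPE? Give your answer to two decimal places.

Round 4 (partner 2 proposes): partner 1 gets 48 if talks fail, so partner 2 offers 48 and keeps 192.
Round 3 (partner 1 proposes): partner 2 can get 192 next round, worth 0.98 × 192 = 188.16 now, so partner 1 offers 188.16, keeping 51.84.
Round 2 (partner 2 proposes): partner 1 can get 51.84 next round, worth 0.56 × 51.84 = 29.0304 now, so partner 2 offers 29.0304, keeping 210.9696.
Round 1 (partner 1 proposes): partner 2 can get 210.9696 next round, worth 0.98 × 210.9696 = 206.750208 now. Partner 1 offers 206.750208 and keeps 240 − 206.750208 = 33.249792.

206.75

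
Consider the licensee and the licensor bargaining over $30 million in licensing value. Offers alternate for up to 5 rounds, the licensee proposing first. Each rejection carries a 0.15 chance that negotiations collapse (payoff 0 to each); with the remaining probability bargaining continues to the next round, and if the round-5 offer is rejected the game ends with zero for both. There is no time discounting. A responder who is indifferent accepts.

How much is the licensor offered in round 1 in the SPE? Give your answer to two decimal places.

6.59

By backward induction:
Round 5 (the licensee proposes): the licensor will accept anything ≥ 0, so the licensee offers 0 and keeps 30.
Round 4 (the licensor proposes): rejecting gives the licensee an expected 0.85 × 30 = 25.5; the licensor offers that and keeps 4.5.
Round 3 (the licensee proposes): rejecting gives the licensor an expected 0.85 × 4.5 = 3.825; the licensee offers that and keeps 26.175.
Round 2 (the licensor proposes): rejecting gives the licensee an expected 0.85 × 26.175 = 22.24875; the licensor offers that and keeps 7.75125.
Round 1 (the licensee proposes): rejecting gives the licensor an expected 0.85 × 7.75125 = 6.5885625, so the licensee offers 6.5885625, keeping 23.4114375.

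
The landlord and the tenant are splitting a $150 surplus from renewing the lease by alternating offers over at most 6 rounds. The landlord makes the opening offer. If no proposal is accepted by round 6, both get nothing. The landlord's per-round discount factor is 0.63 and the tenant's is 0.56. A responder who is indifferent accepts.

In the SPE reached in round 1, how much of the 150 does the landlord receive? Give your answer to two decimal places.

Work backward from the last round.
Round 6 (the tenant proposes): the landlord will accept anything ≥ 0, so the tenant offers 0 and keeps 150.
Round 5 (the landlord proposes): the tenant can get 150 next round, worth 0.56 × 150 = 84 now, so the landlord offers 84, keeping 66.
Round 4 (the tenant proposes): the landlord can get 66 next round, worth 0.63 × 66 = 41.58 now, so the tenant offers 41.58, keeping 108.42.
Round 3 (the landlord proposes): the tenant can get 108.42 next round, worth 0.56 × 108.42 = 60.7152 now. The landlord offers 60.7152 and keeps 150 − 60.7152 = 89.2848.
Round 2 (the tenant proposes): the landlord can get 89.2848 next round, worth 0.63 × 89.2848 = 56.249424 now, so the tenant offers 56.249424, keeping 93.750576.
Round 1 (the landlord proposes): the tenant can get 93.750576 next round, worth 0.56 × 93.750576 = 52.50032256 now; the landlord offers that and keeps 97.49967744.

97.50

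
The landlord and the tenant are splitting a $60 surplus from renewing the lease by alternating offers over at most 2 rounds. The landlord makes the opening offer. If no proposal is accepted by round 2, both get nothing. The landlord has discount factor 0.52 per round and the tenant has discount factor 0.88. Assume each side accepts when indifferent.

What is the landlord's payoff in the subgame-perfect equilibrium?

Work backward from the last round.
Round 2 (the tenant proposes): rejection yields 0 for the landlord; the tenant offers 0 and keeps 60.
Round 1 (the landlord proposes): the tenant can get 60 next round, worth 0.88 × 60 = 52.8 now. The landlord offers 52.8 and keeps 60 − 52.8 = 7.2.

7.2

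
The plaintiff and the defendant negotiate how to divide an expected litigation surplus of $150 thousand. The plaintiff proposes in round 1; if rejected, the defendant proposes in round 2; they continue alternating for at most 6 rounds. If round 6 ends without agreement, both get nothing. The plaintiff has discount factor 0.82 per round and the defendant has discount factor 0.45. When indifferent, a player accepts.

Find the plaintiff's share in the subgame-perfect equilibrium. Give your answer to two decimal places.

By backward induction:
Round 6 (the defendant proposes): the plaintiff will accept anything ≥ 0, so the defendant offers 0 and keeps 150.
Round 5 (the plaintiff proposes): the defendant can get 150 next round, worth 0.45 × 150 = 67.5 now, so the plaintiff offers 67.5, keeping 82.5.
Round 4 (the defendant proposes): the plaintiff can get 82.5 next round, worth 0.82 × 82.5 = 67.65 now. The defendant offers 67.65 and keeps 150 − 67.65 = 82.35.
Round 3 (the plaintiff proposes): the defendant can get 82.35 next round, worth 0.45 × 82.35 = 37.0575 now. The plaintiff offers 37.0575 and keeps 150 − 37.0575 = 112.9425.
Round 2 (the defendant proposes): the plaintiff can get 112.9425 next round, worth 0.82 × 112.9425 = 92.61285 now. The defendant offers 92.61285 and keeps 150 − 92.61285 = 57.38715.
Round 1 (the plaintiff proposes): the defendant can get 57.38715 next round, worth 0.45 × 57.38715 = 25.8242175 now; the plaintiff offers that and keeps 124.1757825.

124.18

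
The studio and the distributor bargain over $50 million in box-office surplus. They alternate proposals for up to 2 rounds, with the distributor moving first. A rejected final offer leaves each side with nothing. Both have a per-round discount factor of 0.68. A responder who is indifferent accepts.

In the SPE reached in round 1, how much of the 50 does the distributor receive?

Round 2 (the studio proposes): rejection yields 0 for the distributor; the studio offers 0 and keeps 50.
Round 1 (the distributor proposes): the studio can get 50 next round, worth 0.68 × 50 = 34 now, so the distributor offers 34, keeping 16.

16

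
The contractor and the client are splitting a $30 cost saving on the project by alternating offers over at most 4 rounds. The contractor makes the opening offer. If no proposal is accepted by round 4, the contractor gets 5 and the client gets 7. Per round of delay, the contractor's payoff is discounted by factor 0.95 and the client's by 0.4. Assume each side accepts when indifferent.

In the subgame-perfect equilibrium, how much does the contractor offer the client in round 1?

4.4

Work backward from the last round.
Round 4 (the client proposes): the contractor gets 5 if talks fail, so the client offers 5 and keeps 25.
Round 3 (the contractor proposes): the client can get 25 next round, worth 0.4 × 25 = 10 now, so the contractor offers 10, keeping 20.
Round 2 (the client proposes): the contractor can get 20 next round, worth 0.95 × 20 = 19 now. The client offers 19 and keeps 30 − 19 = 11.
Round 1 (the contractor proposes): the client can get 11 next round, worth 0.4 × 11 = 4.4 now. The contractor offers 4.4 and keeps 30 − 4.4 = 25.6.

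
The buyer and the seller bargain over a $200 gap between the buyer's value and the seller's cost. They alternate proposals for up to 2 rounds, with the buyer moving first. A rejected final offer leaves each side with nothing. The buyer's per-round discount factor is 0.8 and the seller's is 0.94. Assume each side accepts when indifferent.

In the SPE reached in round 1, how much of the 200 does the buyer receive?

Solve by backward induction from round 2.
Round 2 (the seller proposes): the buyer will accept anything ≥ 0, so the seller offers 0 and keeps 200.
Round 1 (the buyer proposes): the seller can get 200 next round, worth 0.94 × 200 = 188 now, so the buyer offers 188, keeping 12.

12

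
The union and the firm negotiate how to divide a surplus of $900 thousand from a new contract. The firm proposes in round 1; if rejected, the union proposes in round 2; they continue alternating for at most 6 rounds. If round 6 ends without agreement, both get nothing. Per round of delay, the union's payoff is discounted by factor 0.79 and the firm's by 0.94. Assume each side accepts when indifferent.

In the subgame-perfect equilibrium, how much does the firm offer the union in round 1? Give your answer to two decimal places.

Round 6 (the union proposes): rejection yields 0 for the firm; the union offers 0 and keeps 900.
Round 5 (the firm proposes): the union can get 900 next round, worth 0.79 × 900 = 711 now. The firm offers 711 and keeps 900 − 711 = 189.
Round 4 (the union proposes): the firm can get 189 next round, worth 0.94 × 189 = 177.66 now. The union offers 177.66 and keeps 900 − 177.66 = 722.34.
Round 3 (the firm proposes): the union can get 722.34 next round, worth 0.79 × 722.34 = 570.6486 now; the firm offers that and keeps 329.3514.
Round 2 (the union proposes): the firm can get 329.3514 next round, worth 0.94 × 329.3514 = 309.590316 now; the union offers that and keeps 590.409684.
Round 1 (the firm proposes): the union can get 590.409684 next round, worth 0.79 × 590.409684 = 466.42365036 now, so the firm offers 466.42365036, keeping 433.57634964.

466.42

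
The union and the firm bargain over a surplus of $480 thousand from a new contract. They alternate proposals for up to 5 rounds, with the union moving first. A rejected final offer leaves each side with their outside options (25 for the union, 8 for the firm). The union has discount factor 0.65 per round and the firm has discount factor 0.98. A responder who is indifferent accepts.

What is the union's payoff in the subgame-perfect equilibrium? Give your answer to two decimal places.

By backward induction:
Round 5 (the union proposes): the firm gets 8 if talks fail, so the union offers 8 and keeps 472.
Round 4 (the firm proposes): the union can get 472 next round, worth 0.65 × 472 = 306.8 now, so the firm offers 306.8, keeping 173.2.
Round 3 (the union proposes): the firm can get 173.2 next round, worth 0.98 × 173.2 = 169.736 now, so the union offers 169.736, keeping 310.264.
Round 2 (the firm proposes): the union can get 310.264 next round, worth 0.65 × 310.264 = 201.6716 now. The firm offers 201.6716 and keeps 480 − 201.6716 = 278.3284.
Round 1 (the union proposes): the firm can get 278.3284 next round, worth 0.98 × 278.3284 = 272.761832 now, so the union offers 272.761832, keeping 207.238168.

207.24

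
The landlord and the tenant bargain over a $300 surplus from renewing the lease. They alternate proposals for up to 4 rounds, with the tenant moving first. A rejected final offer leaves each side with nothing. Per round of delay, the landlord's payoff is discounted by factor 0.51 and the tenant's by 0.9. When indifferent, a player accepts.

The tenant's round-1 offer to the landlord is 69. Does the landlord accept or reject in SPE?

Reject

Work out the landlord's continuation value if the offer is rejected.
Round 4 (the landlord proposes): the tenant will accept anything ≥ 0, so the landlord offers 0 and keeps 300.
Round 3 (the tenant proposes): the landlord can get 300 next round, worth 0.51 × 300 = 153 now. The tenant offers 153 and keeps 300 − 153 = 147.
Round 2 (the landlord proposes): the tenant can get 147 next round, worth 0.9 × 147 = 132.3 now. The landlord offers 132.3 and keeps 300 − 132.3 = 167.7.
So by rejecting in round 1, the landlord gets 167.7 next round, worth 0.51 × 167.7 = 85.527 now.
Offer 69 < 85.527, so the landlord rejects.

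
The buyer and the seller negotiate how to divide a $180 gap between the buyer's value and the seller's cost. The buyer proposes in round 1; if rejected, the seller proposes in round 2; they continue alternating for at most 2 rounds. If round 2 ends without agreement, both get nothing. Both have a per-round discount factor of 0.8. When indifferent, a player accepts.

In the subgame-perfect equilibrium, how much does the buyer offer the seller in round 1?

144

Round 2 (the seller proposes): the buyer will accept anything ≥ 0, so the seller offers 0 and keeps 180.
Round 1 (the buyer proposes): the seller can get 180 next round, worth 0.8 × 180 = 144 now, so the buyer offers 144, keeping 36.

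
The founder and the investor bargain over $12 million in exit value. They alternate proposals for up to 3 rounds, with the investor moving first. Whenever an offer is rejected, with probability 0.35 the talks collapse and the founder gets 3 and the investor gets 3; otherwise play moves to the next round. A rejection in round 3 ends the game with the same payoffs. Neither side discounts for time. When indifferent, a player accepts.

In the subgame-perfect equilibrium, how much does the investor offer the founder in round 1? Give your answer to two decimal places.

4.37

Round 3 (the investor proposes): the founder gets 3 if talks fail, so the investor offers 3 and keeps 9.
Round 2 (the founder proposes): rejecting gives the investor an expected 0.65 × 9 + 0.35 × 3 = 6.9. The founder offers 6.9 and keeps 12 − 6.9 = 5.1.
Round 1 (the investor proposes): rejecting gives the founder an expected 0.65 × 5.1 + 0.35 × 3 = 4.365. The investor offers 4.365 and keeps 12 − 4.365 = 7.635.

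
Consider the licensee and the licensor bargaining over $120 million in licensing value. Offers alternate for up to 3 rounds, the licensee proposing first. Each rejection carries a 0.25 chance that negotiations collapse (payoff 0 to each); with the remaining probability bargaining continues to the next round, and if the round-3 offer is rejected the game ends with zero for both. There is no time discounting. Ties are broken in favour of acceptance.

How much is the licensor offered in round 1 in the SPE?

22.5

By backward induction:
Round 3 (the licensee proposes): the licensor will accept anything ≥ 0, so the licensee offers 0 and keeps 120.
Round 2 (the licensor proposes): rejecting gives the licensee an expected 0.75 × 120 = 90, so the licensor offers 90, keeping 30.
Round 1 (the licensee proposes): rejecting gives the licensor an expected 0.75 × 30 = 22.5; the licensee offers that and keeps 97.5.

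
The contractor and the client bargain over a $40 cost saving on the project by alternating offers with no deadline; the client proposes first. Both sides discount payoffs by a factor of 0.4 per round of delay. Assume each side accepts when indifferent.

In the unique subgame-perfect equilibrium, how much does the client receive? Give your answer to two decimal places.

28.57

In a stationary SPE each proposer offers the other exactly their discounted continuation value.
If the client keeps x when proposing and the contractor keeps y when proposing, then x = 40 − 0.4y and y = 40 − 0.4x.
Solving: x = 40(1 − 0.4) / (1 − 0.4·0.4) = 24 / 0.84 ≈ 28.5714.
The contractor gets 40 − 28.5714 ≈ 11.4286.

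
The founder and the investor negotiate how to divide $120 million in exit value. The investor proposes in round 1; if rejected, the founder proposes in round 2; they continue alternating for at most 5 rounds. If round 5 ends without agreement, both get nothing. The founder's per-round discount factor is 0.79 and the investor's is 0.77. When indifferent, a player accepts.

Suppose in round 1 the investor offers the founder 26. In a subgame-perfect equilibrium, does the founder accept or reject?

Round 5 (the investor proposes): rejection yields 0 for the founder; the investor offers 0 and keeps 120.
Round 4 (the founder proposes): the investor can get 120 next round, worth 0.77 × 120 = 92.4 now. The founder offers 92.4 and keeps 120 − 92.4 = 27.6.
Round 3 (the investor proposes): the founder can get 27.6 next round, worth 0.79 × 27.6 = 21.804 now, so the investor offers 21.804, keeping 98.196.
Round 2 (the founder proposes): the investor can get 98.196 next round, worth 0.77 × 98.196 = 75.61092 now. The founder offers 75.61092 and keeps 120 − 75.61092 = 44.38908.
So by rejecting in round 1, the founder gets 44.38908 next round, worth 0.79 × 44.38908 = 35.0673732 now.
Offer 26 < 35.0673732, so the founder rejects.

Reject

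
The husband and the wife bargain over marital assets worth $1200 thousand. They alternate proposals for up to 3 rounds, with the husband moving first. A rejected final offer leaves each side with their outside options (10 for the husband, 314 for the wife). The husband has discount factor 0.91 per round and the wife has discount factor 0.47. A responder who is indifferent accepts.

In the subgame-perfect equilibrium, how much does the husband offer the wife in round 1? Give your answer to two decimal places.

Round 3 (the husband proposes): the wife gets 314 if talks fail, so the husband offers 314 and keeps 886.
Round 2 (the wife proposes): the husband can get 886 next round, worth 0.91 × 886 = 806.26 now. The wife offers 806.26 and keeps 1200 − 806.26 = 393.74.
Round 1 (the husband proposes): the wife can get 393.74 next round, worth 0.47 × 393.74 = 185.0578 now, so the husband offers 185.0578, keeping 1014.9422.

185.06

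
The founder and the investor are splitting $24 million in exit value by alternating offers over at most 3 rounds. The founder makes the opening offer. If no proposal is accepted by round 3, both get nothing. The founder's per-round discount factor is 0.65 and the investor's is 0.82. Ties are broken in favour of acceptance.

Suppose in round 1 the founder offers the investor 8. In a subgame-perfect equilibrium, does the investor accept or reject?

Round 3 (the founder proposes): rejection yields 0 for the investor; the founder offers 0 and keeps 24.
Round 2 (the investor proposes): the founder can get 24 next round, worth 0.65 × 24 = 15.6 now; the investor offers that and keeps 8.4.
So by rejecting in round 1, the investor gets 8.4 next round, worth 0.82 × 8.4 = 6.888 now.
Offer 8 ≥ 6.888, so the investor accepts.

Accept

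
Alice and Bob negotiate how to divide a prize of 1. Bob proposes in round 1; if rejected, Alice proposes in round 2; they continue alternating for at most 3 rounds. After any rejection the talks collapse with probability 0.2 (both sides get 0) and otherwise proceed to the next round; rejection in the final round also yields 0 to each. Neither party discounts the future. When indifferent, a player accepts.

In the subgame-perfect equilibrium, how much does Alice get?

0.16

Round 3 (Bob proposes): Alice will accept anything ≥ 0, so Bob offers 0 and keeps 1.
Round 2 (Alice proposes): rejecting gives Bob an expected 0.8 × 1 = 0.8, so Alice offers 0.8, keeping 0.2.
Round 1 (Bob proposes): rejecting gives Alice an expected 0.8 × 0.2 = 0.16. Bob offers 0.16 and keeps 1 − 0.16 = 0.84.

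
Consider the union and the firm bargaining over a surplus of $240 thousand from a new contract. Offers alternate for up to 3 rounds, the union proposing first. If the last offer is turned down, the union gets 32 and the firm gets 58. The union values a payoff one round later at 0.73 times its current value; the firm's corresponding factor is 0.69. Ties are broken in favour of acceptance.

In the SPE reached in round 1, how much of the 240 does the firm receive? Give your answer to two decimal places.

By backward induction:
Round 3 (the union proposes): the firm gets 58 if talks fail, so the union offers 58 and keeps 182.
Round 2 (the firm proposes): the union can get 182 next round, worth 0.73 × 182 = 132.86 now; the firm offers that and keeps 107.14.
Round 1 (the union proposes): the firm can get 107.14 next round, worth 0.69 × 107.14 = 73.9266 now; the union offers that and keeps 166.0734.

73.93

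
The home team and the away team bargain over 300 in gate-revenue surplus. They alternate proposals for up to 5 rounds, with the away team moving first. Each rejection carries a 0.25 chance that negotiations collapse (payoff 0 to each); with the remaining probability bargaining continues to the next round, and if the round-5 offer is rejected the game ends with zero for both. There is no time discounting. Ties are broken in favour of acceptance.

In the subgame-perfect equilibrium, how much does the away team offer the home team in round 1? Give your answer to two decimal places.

Round 5 (the away team proposes): the home team will accept anything ≥ 0, so the away team offers 0 and keeps 300.
Round 4 (the home team proposes): rejecting gives the away team an expected 0.75 × 300 = 225. The home team offers 225 and keeps 300 − 225 = 75.
Round 3 (the away team proposes): rejecting gives the home team an expected 0.75 × 75 = 56.25, so the away team offers 56.25, keeping 243.75.
Round 2 (the home team proposes): rejecting gives the away team an expected 0.75 × 243.75 = 182.8125. The home team offers 182.8125 and keeps 300 − 182.8125 = 117.1875.
Round 1 (the away team proposes): rejecting gives the home team an expected 0.75 × 117.1875 = 87.890625; the away team offers that and keeps 212.109375.

87.89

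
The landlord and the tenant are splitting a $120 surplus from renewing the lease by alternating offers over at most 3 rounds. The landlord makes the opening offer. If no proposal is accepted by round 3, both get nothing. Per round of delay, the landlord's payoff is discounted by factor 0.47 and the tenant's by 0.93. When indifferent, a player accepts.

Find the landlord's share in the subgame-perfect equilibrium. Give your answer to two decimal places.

Round 3 (the landlord proposes): the tenant will accept anything ≥ 0, so the landlord offers 0 and keeps 120.
Round 2 (the tenant proposes): the landlord can get 120 next round, worth 0.47 × 120 = 56.4 now. The tenant offers 56.4 and keeps 120 − 56.4 = 63.6.
Round 1 (the landlord proposes): the tenant can get 63.6 next round, worth 0.93 × 63.6 = 59.148 now, so the landlord offers 59.148, keeping 60.852.

60.85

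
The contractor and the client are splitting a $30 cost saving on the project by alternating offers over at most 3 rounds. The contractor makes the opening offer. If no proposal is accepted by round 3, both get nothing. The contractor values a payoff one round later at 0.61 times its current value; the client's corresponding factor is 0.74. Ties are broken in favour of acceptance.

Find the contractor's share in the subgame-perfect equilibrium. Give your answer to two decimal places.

21.34

Work backward from the last round.
Round 3 (the contractor proposes): rejection yields 0 for the client; the contractor offers 0 and keeps 30.
Round 2 (the client proposes): the contractor can get 30 next round, worth 0.61 × 30 = 18.3 now; the client offers that and keeps 11.7.
Round 1 (the contractor proposes): the client can get 11.7 next round, worth 0.74 × 11.7 = 8.658 now. The contractor offers 8.658 and keeps 30 − 8.658 = 21.342.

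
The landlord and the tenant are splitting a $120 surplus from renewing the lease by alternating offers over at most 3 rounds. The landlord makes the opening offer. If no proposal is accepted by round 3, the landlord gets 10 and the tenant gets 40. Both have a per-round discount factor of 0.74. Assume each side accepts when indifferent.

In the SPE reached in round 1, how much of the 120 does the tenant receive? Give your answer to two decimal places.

44.99

Round 3 (the landlord proposes): the tenant gets 40 if talks fail, so the landlord offers 40 and keeps 80.
Round 2 (the tenant proposes): the landlord can get 80 next round, worth 0.74 × 80 = 59.2 now; the tenant offers that and keeps 60.8.
Round 1 (the landlord proposes): the tenant can get 60.8 next round, worth 0.74 × 60.8 = 44.992 now; the landlord offers that and keeps 75.008.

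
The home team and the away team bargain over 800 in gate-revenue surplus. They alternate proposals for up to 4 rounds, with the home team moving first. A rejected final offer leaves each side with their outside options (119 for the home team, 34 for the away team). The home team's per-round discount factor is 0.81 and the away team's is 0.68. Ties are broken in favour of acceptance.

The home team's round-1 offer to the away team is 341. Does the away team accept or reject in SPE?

Reject

Round 4 (the away team proposes): the home team gets 119 if talks fail, so the away team offers 119 and keeps 681.
Round 3 (the home team proposes): the away team can get 681 next round, worth 0.68 × 681 = 463.08 now; the home team offers that and keeps 336.92.
Round 2 (the away team proposes): the home team can get 336.92 next round, worth 0.81 × 336.92 = 272.9052 now, so the away team offers 272.9052, keeping 527.0948.
So by rejecting in round 1, the away team gets 527.0948 next round, worth 0.68 × 527.0948 = 358.424464 now.
Offer 341 < 358.424464, so the away team rejects.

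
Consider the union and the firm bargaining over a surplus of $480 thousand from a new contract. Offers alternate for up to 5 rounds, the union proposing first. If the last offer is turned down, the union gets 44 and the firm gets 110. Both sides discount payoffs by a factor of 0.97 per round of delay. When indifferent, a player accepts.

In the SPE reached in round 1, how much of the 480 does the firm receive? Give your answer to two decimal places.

By backward induction:
Round 5 (the union proposes): the firm gets 110 if talks fail, so the union offers 110 and keeps 370.
Round 4 (the firm proposes): the union can get 370 next round, worth 0.97 × 370 = 358.9 now; the firm offers that and keeps 121.1.
Round 3 (the union proposes): the firm can get 121.1 next round, worth 0.97 × 121.1 = 117.467 now, so the union offers 117.467, keeping 362.533.
Round 2 (the firm proposes): the union can get 362.533 next round, worth 0.97 × 362.533 = 351.65701 now, so the firm offers 351.65701, keeping 128.34299.
Round 1 (the union proposes): the firm can get 128.34299 next round, worth 0.97 × 128.34299 = 124.4927003 now. The union offers 124.4927003 and keeps 480 − 124.4927003 = 355.5072997.

124.49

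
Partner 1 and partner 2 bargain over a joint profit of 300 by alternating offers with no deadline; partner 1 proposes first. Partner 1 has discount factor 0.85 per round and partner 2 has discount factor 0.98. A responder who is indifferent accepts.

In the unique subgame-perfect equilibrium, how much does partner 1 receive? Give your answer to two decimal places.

35.93

When partner 1 proposes, partner 2 accepts any offer worth at least 0.98 times what partner 2 would get by proposing next round; and vice versa.
This gives x = 300 − 0.98y and y = 300 − 0.85x, where x and y are each side's share when it proposes.
Hence (1 − 0.98·0.85)x = 300(1 − 0.98), i.e. 0.167·x = 6.
x ≈ 35.9281; partner 2's share is 300 − x ≈ 264.0719.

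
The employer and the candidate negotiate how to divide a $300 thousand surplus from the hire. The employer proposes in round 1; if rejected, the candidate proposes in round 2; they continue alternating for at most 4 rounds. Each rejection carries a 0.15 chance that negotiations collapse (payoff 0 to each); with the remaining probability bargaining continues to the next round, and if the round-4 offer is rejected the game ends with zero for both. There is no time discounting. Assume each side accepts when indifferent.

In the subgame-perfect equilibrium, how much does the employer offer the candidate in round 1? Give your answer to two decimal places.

Round 4 (the candidate proposes): rejection yields 0 for the employer; the candidate offers 0 and keeps 300.
Round 3 (the employer proposes): rejecting gives the candidate an expected 0.85 × 300 = 255; the employer offers that and keeps 45.
Round 2 (the candidate proposes): rejecting gives the employer an expected 0.85 × 45 = 38.25; the candidate offers that and keeps 261.75.
Round 1 (the employer proposes): rejecting gives the candidate an expected 0.85 × 261.75 = 222.4875. The employer offers 222.4875 and keeps 300 − 222.4875 = 77.5125.

222.49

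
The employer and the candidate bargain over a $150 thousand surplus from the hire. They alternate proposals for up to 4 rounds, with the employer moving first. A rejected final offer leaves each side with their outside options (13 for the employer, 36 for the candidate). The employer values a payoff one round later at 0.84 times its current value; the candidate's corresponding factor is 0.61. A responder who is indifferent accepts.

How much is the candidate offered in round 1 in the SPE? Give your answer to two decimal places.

By backward induction:
Round 4 (the candidate proposes): the employer gets 13 if talks fail, so the candidate offers 13 and keeps 137.
Round 3 (the employer proposes): the candidate can get 137 next round, worth 0.61 × 137 = 83.57 now. The employer offers 83.57 and keeps 150 − 83.57 = 66.43.
Round 2 (the candidate proposes): the employer can get 66.43 next round, worth 0.84 × 66.43 = 55.8012 now, so the candidate offers 55.8012, keeping 94.1988.
Round 1 (the employer proposes): the candidate can get 94.1988 next round, worth 0.61 × 94.1988 = 57.461268 now; the employer offers that and keeps 92.538732.

57.46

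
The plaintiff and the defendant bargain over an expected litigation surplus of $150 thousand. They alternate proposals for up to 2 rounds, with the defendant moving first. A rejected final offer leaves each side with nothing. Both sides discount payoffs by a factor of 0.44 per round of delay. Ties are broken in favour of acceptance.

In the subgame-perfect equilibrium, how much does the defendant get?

84

Round 2 (the plaintiff proposes): the defendant will accept anything ≥ 0, so the plaintiff offers 0 and keeps 150.
Round 1 (the defendant proposes): the plaintiff can get 150 next round, worth 0.44 × 150 = 66 now; the defendant offers that and keeps 84.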